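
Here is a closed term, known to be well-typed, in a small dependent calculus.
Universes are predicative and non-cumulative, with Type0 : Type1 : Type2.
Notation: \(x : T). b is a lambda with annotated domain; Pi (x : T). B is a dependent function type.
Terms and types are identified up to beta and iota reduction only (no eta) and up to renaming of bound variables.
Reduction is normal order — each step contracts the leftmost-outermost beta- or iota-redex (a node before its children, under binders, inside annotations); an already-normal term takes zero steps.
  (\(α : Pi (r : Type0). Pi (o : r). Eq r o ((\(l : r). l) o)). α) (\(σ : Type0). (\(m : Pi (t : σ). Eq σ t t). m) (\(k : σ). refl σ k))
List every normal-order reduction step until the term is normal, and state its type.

normal-order reduction sequence:
  (\(α : Pi (r : Type0). Pi (o : r). Eq r o ((\(l : r). l) o)). α) (\(σ : Type0). (\(m : Pi (t : σ). Eq σ t t). m) (\(k : σ). refl σ k))
  ~> \(α : Type0). (\(r : Pi (o : α). Eq α o o). r) (\(l : α). refl α l)
  ~> \(α : Type0). \(r : α). refl α r
the term's type:
  Pi (α : Type0). Pi (r : α). Eq α r r


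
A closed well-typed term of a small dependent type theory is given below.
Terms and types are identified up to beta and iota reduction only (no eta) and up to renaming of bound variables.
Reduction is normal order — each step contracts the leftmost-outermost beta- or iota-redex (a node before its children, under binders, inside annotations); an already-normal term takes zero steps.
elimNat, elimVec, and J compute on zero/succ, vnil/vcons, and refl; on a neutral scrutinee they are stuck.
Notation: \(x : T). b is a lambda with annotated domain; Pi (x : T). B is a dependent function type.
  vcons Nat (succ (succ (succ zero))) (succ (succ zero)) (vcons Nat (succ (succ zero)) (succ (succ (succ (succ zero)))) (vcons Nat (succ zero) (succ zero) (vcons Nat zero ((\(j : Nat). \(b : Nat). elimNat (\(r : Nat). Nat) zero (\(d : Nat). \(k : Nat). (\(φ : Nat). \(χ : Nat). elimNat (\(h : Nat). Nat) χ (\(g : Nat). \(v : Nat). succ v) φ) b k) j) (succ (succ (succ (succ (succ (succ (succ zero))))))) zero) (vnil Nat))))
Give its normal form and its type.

normal form:
  vcons Nat (succ (succ (succ zero))) (succ (succ zero)) (vcons Nat (succ (succ zero)) (succ (succ (succ (succ zero)))) (vcons Nat (succ zero) (succ zero) (vcons Nat zero zero (vnil Nat))))
inferred type:
  Vec Nat (succ (succ (succ (succ zero))))


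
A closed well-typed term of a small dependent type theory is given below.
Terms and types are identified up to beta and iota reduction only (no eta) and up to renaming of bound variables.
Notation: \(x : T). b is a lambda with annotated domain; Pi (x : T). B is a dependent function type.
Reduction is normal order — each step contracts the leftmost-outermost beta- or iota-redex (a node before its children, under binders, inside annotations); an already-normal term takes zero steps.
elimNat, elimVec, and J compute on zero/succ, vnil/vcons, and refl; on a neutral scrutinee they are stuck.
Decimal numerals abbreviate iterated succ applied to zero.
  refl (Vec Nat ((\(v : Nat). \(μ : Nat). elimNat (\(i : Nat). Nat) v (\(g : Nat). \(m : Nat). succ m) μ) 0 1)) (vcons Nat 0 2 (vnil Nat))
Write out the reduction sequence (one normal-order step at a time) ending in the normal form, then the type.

normal-order reduction:
  refl (Vec Nat ((\(v : Nat). \(μ : Nat). elimNat (\(i : Nat). Nat) v (\(g : Nat). \(m : Nat). succ m) μ) 0 1)) (vcons Nat 0 2 (vnil Nat))
  ~> refl (Vec Nat ((\(v : Nat). elimNat (\(μ : Nat). Nat) 0 (\(i : Nat). \(g : Nat). succ g) v) 1)) (vcons Nat 0 2 (vnil Nat))
  ~> refl (Vec Nat (elimNat (\(v : Nat). Nat) 0 (\(μ : Nat). \(i : Nat). succ i) 1)) (vcons Nat 0 2 (vnil Nat))
  ~> refl (Vec Nat ((\(v : Nat). \(μ : Nat). succ μ) 0 (elimNat (\(i : Nat). Nat) 0 (\(g : Nat). \(m : Nat). succ m) 0))) (vcons Nat 0 2 (vnil Nat))
  ~> refl (Vec Nat ((\(v : Nat). succ v) (elimNat (\(μ : Nat). Nat) 0 (\(i : Nat). \(g : Nat). succ g) 0))) (vcons Nat 0 2 (vnil Nat))
  ~> refl (Vec Nat (succ (elimNat (\(v : Nat). Nat) 0 (\(μ : Nat). \(i : Nat). succ i) 0))) (vcons Nat 0 2 (vnil Nat))
  ~> refl (Vec Nat 1) (vcons Nat 0 2 (vnil Nat))
type:
  Eq (Vec Nat 1) (vcons Nat 0 2 (vnil Nat)) (vcons Nat 0 2 (vnil Nat))


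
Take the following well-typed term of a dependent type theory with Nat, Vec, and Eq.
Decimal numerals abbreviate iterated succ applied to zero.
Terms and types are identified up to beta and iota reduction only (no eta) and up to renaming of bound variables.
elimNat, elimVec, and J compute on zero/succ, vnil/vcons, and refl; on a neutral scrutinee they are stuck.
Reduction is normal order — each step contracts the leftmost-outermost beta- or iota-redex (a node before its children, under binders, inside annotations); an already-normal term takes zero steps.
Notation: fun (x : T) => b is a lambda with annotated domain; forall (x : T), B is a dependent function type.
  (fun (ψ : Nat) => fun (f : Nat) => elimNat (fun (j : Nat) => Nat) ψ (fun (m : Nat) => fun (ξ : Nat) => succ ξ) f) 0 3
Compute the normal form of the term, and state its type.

normal form:
  3
inferred type:
  Nat
observation: the first redex contracted is a beta-redex; the normal form is reached in 12 normal-order steps.


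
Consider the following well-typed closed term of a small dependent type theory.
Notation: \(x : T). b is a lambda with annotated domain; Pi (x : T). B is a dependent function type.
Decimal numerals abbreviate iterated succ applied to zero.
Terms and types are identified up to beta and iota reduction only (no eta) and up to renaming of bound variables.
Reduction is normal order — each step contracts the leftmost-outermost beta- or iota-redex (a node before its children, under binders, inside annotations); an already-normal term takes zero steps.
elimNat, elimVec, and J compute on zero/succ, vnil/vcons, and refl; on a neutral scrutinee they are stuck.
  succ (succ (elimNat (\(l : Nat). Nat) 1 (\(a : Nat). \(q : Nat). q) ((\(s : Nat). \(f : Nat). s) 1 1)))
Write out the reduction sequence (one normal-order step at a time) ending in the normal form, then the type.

normal-order reduction:
  succ (succ (elimNat (\(l : Nat). Nat) 1 (\(a : Nat). \(q : Nat). q) ((\(s : Nat). \(f : Nat). s) 1 1)))
  ~> succ (succ (elimNat (\(l : Nat). Nat) 1 (\(a : Nat). \(q : Nat). q) ((\(s : Nat). 1) 1)))
  ~> succ (succ (elimNat (\(l : Nat). Nat) 1 (\(a : Nat). \(q : Nat). q) 1))
  ~> succ (succ ((\(l : Nat). \(a : Nat). a) 0 (elimNat (\(q : Nat). Nat) 1 (\(s : Nat). \(f : Nat). f) 0)))
  ~> succ (succ ((\(l : Nat). l) (elimNat (\(a : Nat). Nat) 1 (\(q : Nat). \(s : Nat). s) 0)))
  ~> succ (succ (elimNat (\(l : Nat). Nat) 1 (\(a : Nat). \(q : Nat). q) 0))
  ~> 3
type:
  Nat


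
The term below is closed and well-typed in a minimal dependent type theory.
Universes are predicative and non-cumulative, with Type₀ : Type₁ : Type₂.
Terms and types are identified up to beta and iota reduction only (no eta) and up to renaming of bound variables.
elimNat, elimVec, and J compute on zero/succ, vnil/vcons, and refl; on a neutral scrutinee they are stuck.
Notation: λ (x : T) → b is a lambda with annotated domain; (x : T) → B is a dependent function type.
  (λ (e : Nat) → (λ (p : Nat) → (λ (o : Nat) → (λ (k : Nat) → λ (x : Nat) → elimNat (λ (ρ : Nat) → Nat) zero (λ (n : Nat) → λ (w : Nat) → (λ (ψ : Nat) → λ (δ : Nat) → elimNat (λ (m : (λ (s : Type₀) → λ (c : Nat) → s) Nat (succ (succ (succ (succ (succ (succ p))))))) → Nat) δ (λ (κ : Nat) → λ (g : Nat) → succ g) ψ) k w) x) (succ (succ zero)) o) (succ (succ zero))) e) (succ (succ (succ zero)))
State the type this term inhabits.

the term's type:
  Nat


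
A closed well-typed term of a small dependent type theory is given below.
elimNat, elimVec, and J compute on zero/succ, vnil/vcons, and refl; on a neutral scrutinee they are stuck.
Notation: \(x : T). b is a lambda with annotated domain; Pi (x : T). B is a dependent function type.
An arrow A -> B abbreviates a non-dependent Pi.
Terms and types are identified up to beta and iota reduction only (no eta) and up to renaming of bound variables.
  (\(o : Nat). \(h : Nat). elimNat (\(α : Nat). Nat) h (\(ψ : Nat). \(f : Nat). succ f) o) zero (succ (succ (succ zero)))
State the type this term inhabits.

type:
  Nat


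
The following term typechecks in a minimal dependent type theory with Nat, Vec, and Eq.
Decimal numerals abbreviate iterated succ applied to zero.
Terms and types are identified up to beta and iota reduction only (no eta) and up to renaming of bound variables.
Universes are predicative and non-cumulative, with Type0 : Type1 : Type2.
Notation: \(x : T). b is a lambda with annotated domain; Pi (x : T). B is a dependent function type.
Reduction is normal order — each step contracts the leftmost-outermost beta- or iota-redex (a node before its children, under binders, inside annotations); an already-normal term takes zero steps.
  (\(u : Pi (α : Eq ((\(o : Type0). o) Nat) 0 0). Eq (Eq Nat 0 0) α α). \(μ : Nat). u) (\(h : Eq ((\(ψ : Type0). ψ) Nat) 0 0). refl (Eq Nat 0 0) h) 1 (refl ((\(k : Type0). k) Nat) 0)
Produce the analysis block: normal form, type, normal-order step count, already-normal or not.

reduced normal form:
  refl (Eq Nat 0 0) (refl Nat 0)
the term's type:
  Eq (Eq Nat 0 0) (refl Nat 0) (refl Nat 0)
reduction steps (normal order): 4
term was already normal: no
first redex: a beta-redex


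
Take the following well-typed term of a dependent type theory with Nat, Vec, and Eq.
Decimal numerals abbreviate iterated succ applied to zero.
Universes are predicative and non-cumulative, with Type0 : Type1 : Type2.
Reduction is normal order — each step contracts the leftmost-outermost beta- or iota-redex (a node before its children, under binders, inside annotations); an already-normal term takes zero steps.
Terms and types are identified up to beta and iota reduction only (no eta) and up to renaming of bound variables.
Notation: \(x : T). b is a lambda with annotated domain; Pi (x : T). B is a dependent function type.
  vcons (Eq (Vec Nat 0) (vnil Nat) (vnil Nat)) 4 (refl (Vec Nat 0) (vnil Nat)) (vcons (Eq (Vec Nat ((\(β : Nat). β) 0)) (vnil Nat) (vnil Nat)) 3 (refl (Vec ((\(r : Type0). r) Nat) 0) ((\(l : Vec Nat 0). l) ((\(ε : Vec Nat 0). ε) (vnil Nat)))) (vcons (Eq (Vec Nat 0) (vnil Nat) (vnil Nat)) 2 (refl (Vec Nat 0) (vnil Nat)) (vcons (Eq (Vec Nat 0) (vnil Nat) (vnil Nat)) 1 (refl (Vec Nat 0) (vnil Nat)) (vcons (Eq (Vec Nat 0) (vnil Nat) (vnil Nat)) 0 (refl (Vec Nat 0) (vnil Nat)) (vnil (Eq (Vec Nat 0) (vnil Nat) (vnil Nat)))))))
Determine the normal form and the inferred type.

resulting normal form:
  vcons (Eq (Vec Nat 0) (vnil Nat) (vnil Nat)) 4 (refl (Vec Nat 0) (vnil Nat)) (vcons (Eq (Vec Nat 0) (vnil Nat) (vnil Nat)) 3 (refl (Vec Nat 0) (vnil Nat)) (vcons (Eq (Vec Nat 0) (vnil Nat) (vnil Nat)) 2 (refl (Vec Nat 0) (vnil Nat)) (vcons (Eq (Vec Nat 0) (vnil Nat) (vnil Nat)) 1 (refl (Vec Nat 0) (vnil Nat)) (vcons (Eq (Vec Nat 0) (vnil Nat) (vnil Nat)) 0 (refl (Vec Nat 0) (vnil Nat)) (vnil (Eq (Vec Nat 0) (vnil Nat) (vnil Nat)))))))
inferred type:
  Vec (Eq (Vec Nat 0) (vnil Nat) (vnil Nat)) 5
observation: the first redex contracted is a beta-redex; the normal form is reached in 4 normal-order steps.


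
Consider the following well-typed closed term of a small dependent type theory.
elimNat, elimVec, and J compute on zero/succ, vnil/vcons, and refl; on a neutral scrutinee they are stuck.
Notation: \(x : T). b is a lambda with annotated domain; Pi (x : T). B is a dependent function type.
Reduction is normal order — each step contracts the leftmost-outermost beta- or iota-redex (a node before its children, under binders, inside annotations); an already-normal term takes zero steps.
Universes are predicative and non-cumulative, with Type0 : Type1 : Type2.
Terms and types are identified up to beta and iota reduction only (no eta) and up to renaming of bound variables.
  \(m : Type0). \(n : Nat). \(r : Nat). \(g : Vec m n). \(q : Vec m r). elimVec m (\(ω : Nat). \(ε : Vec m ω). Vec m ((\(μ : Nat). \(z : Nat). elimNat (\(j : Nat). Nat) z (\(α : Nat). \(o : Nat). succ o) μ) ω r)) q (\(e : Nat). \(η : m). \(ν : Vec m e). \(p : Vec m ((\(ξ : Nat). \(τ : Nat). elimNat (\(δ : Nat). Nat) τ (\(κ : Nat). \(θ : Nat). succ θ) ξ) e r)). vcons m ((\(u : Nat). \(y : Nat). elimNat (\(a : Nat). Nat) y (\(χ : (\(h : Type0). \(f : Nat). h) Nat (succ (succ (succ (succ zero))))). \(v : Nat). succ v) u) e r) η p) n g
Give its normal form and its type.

resulting normal form:
  \(m : Type0). \(n : Nat). \(r : Nat). \(g : Vec m n). \(q : Vec m r). elimVec m (\(ω : Nat). \(ε : Vec m ω). Vec m (elimNat (\(μ : Nat). Nat) r (\(z : Nat). \(j : Nat). succ j) ω)) q (\(α : Nat). \(o : m). \(e : Vec m α). \(η : Vec m (elimNat (\(ν : Nat). Nat) r (\(p : Nat). \(ξ : Nat). succ ξ) α)). vcons m (elimNat (\(τ : Nat). Nat) r (\(δ : Nat). \(κ : Nat). succ κ) α) o η) n g
type:
  Pi (m : Type0). Pi (n : Nat). Pi (r : Nat). Pi (g : Vec m n). Pi (q : Vec m r). Vec m (elimNat (\(ω : Nat). Nat) r (\(ε : Nat). \(μ : Nat). succ μ) n)
observation: normalization takes exactly 8 steps under the normal-order strategy.


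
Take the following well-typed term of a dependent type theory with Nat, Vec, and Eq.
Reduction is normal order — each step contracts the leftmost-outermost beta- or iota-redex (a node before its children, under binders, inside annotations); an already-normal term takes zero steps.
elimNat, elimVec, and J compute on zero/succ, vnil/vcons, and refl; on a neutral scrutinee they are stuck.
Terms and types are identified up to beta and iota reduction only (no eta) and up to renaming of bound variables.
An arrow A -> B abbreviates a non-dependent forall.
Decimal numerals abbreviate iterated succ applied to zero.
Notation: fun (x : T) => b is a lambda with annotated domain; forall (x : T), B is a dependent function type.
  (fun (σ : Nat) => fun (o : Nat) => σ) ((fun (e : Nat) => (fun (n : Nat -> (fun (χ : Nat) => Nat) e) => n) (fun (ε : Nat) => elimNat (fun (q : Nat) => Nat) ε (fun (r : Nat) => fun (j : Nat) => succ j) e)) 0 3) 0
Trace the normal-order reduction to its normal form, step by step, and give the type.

normal-order reduction:
  (fun (σ : Nat) => fun (o : Nat) => σ) ((fun (e : Nat) => (fun (n : Nat -> (fun (χ : Nat) => Nat) e) => n) (fun (ε : Nat) => elimNat (fun (q : Nat) => Nat) ε (fun (r : Nat) => fun (j : Nat) => succ j) e)) 0 3) 0
  ~> (fun (σ : Nat) => (fun (o : Nat) => (fun (e : Nat -> (fun (n : Nat) => Nat) o) => e) (fun (χ : Nat) => elimNat (fun (ε : Nat) => Nat) χ (fun (q : Nat) => fun (r : Nat) => succ r) o)) 0 3) 0
  ~> (fun (σ : Nat) => (fun (o : Nat -> (fun (e : Nat) => Nat) σ) => o) (fun (n : Nat) => elimNat (fun (χ : Nat) => Nat) n (fun (ε : Nat) => fun (q : Nat) => succ q) σ)) 0 3
  ~> (fun (σ : Nat -> (fun (o : Nat) => Nat) 0) => σ) (fun (e : Nat) => elimNat (fun (n : Nat) => Nat) e (fun (χ : Nat) => fun (ε : Nat) => succ ε) 0) 3
  ~> (fun (σ : Nat) => elimNat (fun (o : Nat) => Nat) σ (fun (e : Nat) => fun (n : Nat) => succ n) 0) 3
  ~> elimNat (fun (σ : Nat) => Nat) 3 (fun (o : Nat) => fun (e : Nat) => succ e) 0
  ~> 3
the term's type:
  Nat


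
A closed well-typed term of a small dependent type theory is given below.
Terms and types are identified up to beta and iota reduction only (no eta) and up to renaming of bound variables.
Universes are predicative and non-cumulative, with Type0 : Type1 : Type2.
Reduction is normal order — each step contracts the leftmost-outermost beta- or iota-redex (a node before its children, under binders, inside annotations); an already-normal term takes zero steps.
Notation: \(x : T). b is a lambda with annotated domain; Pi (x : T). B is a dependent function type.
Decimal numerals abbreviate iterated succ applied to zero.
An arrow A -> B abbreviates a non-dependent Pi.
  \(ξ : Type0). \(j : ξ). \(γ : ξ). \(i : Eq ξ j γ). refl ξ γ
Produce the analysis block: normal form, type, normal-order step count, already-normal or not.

resulting normal form:
  \(ξ : Type0). \(j : ξ). \(γ : ξ). \(i : Eq ξ j γ). refl ξ γ
type:
  Pi (ξ : Type0). Pi (j : ξ). Pi (γ : ξ). Eq ξ j γ -> Eq ξ γ γ
normal-order step count: 0
term was already normal: yes


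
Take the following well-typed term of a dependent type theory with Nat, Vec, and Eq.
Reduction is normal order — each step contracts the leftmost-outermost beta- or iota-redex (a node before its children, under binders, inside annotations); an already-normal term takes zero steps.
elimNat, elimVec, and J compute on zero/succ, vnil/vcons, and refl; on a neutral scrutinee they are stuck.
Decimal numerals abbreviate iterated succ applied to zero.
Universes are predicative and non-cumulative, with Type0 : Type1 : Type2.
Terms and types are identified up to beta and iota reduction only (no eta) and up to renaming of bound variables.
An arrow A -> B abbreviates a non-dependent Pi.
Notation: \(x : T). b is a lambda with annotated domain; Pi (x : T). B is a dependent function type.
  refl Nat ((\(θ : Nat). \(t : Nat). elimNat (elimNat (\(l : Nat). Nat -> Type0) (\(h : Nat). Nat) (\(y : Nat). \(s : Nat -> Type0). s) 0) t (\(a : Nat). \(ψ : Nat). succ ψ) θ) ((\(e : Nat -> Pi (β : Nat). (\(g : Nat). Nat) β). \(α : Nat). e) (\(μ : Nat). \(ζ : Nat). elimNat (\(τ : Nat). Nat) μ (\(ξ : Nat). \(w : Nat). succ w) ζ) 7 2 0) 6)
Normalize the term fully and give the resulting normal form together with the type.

normal form:
  refl Nat 8
type:
  Eq Nat 8 8
observation: normalization takes exactly 15 steps under the normal-order strategy.


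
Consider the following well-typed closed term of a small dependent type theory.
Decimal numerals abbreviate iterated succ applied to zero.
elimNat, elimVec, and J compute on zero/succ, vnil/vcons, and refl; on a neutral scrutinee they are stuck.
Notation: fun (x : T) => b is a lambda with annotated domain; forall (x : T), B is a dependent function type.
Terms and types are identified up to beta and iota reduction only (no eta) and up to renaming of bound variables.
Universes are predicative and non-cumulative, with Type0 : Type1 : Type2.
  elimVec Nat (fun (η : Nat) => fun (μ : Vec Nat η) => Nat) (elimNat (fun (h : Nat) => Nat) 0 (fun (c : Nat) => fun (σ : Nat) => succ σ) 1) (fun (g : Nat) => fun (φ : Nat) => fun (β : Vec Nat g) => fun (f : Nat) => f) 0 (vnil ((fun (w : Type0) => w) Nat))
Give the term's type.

the term's type:
  Nat


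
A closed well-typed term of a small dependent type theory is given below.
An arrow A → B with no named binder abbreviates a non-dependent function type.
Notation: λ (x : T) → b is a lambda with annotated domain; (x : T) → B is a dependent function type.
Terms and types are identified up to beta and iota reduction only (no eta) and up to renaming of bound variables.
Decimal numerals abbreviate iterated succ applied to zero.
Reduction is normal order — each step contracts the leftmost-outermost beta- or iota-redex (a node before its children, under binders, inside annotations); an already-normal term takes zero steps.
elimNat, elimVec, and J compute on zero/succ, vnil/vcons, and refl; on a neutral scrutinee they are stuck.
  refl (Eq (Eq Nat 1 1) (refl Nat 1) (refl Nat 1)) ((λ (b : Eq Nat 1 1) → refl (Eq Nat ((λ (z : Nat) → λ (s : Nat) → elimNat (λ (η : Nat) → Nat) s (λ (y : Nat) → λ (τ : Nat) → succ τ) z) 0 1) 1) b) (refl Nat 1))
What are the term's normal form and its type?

reduced normal form:
  refl (Eq (Eq Nat 1 1) (refl Nat 1) (refl Nat 1)) (refl (Eq Nat 1 1) (refl Nat 1))
inferred type:
  Eq (Eq (Eq Nat 1 1) (refl Nat 1) (refl Nat 1)) (refl (Eq Nat 1 1) (refl Nat 1)) (refl (Eq Nat 1 1) (refl Nat 1))


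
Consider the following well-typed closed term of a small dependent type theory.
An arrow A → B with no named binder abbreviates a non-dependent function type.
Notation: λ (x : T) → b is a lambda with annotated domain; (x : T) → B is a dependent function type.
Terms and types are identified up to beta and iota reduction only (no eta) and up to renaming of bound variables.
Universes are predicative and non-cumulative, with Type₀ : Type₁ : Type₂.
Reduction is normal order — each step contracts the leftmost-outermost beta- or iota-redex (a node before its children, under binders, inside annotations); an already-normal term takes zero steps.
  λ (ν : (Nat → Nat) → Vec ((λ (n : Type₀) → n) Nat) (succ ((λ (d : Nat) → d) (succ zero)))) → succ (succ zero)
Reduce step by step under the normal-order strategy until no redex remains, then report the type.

normal-order reduction:
  λ (ν : (Nat → Nat) → Vec ((λ (n : Type₀) → n) Nat) (succ ((λ (d : Nat) → d) (succ zero)))) → succ (succ zero)
  ~> λ (ν : (Nat → Nat) → Vec Nat (succ ((λ (n : Nat) → n) (succ zero)))) → succ (succ zero)
  ~> λ (ν : (Nat → Nat) → Vec Nat (succ (succ zero))) → succ (succ zero)
the term's type:
  ((Nat → Nat) → Vec Nat (succ (succ zero))) → Nat


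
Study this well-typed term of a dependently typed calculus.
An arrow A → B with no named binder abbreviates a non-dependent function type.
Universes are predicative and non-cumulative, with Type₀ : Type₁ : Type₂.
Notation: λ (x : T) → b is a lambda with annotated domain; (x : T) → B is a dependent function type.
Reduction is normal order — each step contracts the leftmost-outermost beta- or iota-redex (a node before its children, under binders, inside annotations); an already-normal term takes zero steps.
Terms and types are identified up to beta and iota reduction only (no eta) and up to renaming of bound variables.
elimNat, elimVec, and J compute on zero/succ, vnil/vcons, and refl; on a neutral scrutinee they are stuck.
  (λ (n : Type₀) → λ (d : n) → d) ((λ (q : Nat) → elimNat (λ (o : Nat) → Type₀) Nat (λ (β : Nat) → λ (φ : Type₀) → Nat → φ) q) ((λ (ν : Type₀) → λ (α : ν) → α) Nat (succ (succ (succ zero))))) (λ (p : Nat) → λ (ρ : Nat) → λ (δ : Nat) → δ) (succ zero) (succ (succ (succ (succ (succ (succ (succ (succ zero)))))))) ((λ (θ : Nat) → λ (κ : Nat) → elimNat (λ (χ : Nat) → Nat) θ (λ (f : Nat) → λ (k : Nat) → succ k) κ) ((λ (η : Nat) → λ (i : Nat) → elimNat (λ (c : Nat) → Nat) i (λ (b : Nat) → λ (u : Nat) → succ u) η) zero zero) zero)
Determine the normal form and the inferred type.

normal form:
  zero
type:
  Nat
observation: contracting a beta-redex first, the term normalizes in 11 steps.


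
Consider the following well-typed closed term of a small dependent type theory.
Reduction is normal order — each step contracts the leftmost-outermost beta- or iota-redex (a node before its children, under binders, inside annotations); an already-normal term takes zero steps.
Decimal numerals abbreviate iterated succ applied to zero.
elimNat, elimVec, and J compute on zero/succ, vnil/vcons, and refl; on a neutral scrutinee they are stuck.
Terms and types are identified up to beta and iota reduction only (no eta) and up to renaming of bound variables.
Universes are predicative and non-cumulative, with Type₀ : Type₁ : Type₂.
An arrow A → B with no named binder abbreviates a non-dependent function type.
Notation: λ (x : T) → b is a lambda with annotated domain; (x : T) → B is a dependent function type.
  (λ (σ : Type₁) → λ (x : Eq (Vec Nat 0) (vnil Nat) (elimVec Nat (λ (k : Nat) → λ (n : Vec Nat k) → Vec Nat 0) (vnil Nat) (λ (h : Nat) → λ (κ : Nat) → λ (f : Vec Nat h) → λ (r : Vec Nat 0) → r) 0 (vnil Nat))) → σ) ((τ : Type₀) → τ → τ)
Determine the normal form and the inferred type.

reduced normal form:
  λ (σ : Eq (Vec Nat 0) (vnil Nat) (vnil Nat)) → (x : Type₀) → x → x
the term's type:
  Eq (Vec Nat 0) (vnil Nat) (vnil Nat) → Type₁


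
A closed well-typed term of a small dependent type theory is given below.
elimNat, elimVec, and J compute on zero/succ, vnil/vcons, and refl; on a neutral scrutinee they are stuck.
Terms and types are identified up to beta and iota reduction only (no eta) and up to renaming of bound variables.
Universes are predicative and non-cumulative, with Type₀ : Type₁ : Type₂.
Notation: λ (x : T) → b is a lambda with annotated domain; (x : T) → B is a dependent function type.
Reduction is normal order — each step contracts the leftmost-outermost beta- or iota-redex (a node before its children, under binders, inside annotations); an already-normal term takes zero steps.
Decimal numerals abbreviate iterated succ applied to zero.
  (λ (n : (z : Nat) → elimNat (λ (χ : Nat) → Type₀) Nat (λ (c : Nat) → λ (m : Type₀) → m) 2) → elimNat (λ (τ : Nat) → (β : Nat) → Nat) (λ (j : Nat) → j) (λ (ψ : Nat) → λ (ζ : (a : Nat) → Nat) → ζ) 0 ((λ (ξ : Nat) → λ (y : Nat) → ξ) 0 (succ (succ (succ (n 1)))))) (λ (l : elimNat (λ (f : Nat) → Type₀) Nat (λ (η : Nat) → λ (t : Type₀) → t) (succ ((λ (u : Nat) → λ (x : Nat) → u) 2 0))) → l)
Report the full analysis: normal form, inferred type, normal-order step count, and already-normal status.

reduced normal form:
  0
the term's type:
  Nat
reduction steps (normal order): 5
already normal: no
first contracted redex: a beta-redex


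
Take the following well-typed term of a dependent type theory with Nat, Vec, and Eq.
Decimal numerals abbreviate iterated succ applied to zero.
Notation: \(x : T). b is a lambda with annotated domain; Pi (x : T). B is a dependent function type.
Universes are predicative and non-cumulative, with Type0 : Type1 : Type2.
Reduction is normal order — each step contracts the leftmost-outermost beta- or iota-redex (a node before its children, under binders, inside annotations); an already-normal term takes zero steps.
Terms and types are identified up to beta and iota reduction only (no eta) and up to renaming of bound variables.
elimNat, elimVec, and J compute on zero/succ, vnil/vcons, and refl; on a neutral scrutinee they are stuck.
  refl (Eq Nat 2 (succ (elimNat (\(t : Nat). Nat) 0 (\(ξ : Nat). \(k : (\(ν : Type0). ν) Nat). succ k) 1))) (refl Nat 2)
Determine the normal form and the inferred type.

reduced normal form:
  refl (Eq Nat 2 2) (refl Nat 2)
inferred type:
  Eq (Eq Nat 2 2) (refl Nat 2) (refl Nat 2)
observation: contracting an elimNat iota-redex first, the term normalizes in 4 steps.


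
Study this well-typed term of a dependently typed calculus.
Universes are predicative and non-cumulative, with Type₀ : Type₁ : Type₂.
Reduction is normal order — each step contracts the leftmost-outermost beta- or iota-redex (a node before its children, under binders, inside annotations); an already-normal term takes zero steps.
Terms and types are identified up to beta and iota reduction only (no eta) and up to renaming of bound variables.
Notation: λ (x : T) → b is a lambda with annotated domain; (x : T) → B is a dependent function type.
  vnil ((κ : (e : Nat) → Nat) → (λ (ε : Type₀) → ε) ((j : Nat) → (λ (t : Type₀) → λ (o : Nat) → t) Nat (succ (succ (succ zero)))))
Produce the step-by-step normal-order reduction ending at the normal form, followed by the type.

reduction (normal order):
  vnil ((κ : (e : Nat) → Nat) → (λ (ε : Type₀) → ε) ((j : Nat) → (λ (t : Type₀) → λ (o : Nat) → t) Nat (succ (succ (succ zero)))))
  ~> vnil ((κ : (e : Nat) → Nat) → (ε : Nat) → (λ (j : Type₀) → λ (t : Nat) → j) Nat (succ (succ (succ zero))))
  ~> vnil ((κ : (e : Nat) → Nat) → (ε : Nat) → (λ (j : Nat) → Nat) (succ (succ (succ zero))))
  ~> vnil ((κ : (e : Nat) → Nat) → (ε : Nat) → Nat)
inferred type:
  Vec ((κ : (e : Nat) → Nat) → (ε : Nat) → Nat) zero


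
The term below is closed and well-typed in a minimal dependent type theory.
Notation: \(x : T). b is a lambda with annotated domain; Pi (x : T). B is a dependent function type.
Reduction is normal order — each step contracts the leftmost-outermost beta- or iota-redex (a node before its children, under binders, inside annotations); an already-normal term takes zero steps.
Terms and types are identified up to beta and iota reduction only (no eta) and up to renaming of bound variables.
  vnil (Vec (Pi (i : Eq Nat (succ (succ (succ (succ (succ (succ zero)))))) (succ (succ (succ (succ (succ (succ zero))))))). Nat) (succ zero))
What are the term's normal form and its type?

reduced normal form:
  vnil (Vec (Pi (i : Eq Nat (succ (succ (succ (succ (succ (succ zero)))))) (succ (succ (succ (succ (succ (succ zero))))))). Nat) (succ zero))
inferred type:
  Vec (Vec (Pi (i : Eq Nat (succ (succ (succ (succ (succ (succ zero)))))) (succ (succ (succ (succ (succ (succ zero))))))). Nat) (succ zero)) zero


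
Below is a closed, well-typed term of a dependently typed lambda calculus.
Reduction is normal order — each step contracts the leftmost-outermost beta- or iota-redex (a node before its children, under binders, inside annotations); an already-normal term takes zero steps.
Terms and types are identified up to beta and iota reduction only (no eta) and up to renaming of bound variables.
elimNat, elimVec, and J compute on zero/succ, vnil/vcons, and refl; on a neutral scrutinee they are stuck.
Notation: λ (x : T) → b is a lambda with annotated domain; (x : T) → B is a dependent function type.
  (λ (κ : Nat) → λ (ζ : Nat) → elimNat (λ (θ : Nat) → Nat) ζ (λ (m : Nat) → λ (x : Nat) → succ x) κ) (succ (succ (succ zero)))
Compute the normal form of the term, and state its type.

resulting normal form:
  λ (κ : Nat) → succ (succ (succ κ))
inferred type:
  (κ : Nat) → Nat
observation: reduction starts at a beta-redex, and 11 normal-order steps reach the normal form.


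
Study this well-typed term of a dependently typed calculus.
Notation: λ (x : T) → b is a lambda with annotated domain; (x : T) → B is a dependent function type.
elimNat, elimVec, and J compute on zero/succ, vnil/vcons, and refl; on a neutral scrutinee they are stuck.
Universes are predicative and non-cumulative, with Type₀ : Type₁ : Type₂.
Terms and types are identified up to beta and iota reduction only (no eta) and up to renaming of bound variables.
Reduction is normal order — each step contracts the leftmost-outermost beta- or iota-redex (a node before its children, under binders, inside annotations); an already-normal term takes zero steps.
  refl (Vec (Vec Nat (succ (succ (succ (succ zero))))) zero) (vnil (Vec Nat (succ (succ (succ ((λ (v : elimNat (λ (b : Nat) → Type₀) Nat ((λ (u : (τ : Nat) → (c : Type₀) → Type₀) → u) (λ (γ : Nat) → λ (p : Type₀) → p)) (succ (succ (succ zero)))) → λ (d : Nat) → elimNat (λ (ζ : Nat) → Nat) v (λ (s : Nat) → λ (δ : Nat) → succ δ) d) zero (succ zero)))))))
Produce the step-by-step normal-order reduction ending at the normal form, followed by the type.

normal-order reduction:
  refl (Vec (Vec Nat (succ (succ (succ (succ zero))))) zero) (vnil (Vec Nat (succ (succ (succ ((λ (v : elimNat (λ (b : Nat) → Type₀) Nat ((λ (u : (τ : Nat) → (c : Type₀) → Type₀) → u) (λ (γ : Nat) → λ (p : Type₀) → p)) (succ (succ (succ zero)))) → λ (d : Nat) → elimNat (λ (ζ : Nat) → Nat) v (λ (s : Nat) → λ (δ : Nat) → succ δ) d) zero (succ zero)))))))
  ~> refl (Vec (Vec Nat (succ (succ (succ (succ zero))))) zero) (vnil (Vec Nat (succ (succ (succ ((λ (v : Nat) → elimNat (λ (b : Nat) → Nat) zero (λ (u : Nat) → λ (τ : Nat) → succ τ) v) (succ zero)))))))
  ~> refl (Vec (Vec Nat (succ (succ (succ (succ zero))))) zero) (vnil (Vec Nat (succ (succ (succ (elimNat (λ (v : Nat) → Nat) zero (λ (b : Nat) → λ (u : Nat) → succ u) (succ zero)))))))
  ~> refl (Vec (Vec Nat (succ (succ (succ (succ zero))))) zero) (vnil (Vec Nat (succ (succ (succ ((λ (v : Nat) → λ (b : Nat) → succ b) zero (elimNat (λ (u : Nat) → Nat) zero (λ (τ : Nat) → λ (c : Nat) → succ c) zero)))))))
  ~> refl (Vec (Vec Nat (succ (succ (succ (succ zero))))) zero) (vnil (Vec Nat (succ (succ (succ ((λ (v : Nat) → succ v) (elimNat (λ (b : Nat) → Nat) zero (λ (u : Nat) → λ (τ : Nat) → succ τ) zero)))))))
  ~> refl (Vec (Vec Nat (succ (succ (succ (succ zero))))) zero) (vnil (Vec Nat (succ (succ (succ (succ (elimNat (λ (v : Nat) → Nat) zero (λ (b : Nat) → λ (u : Nat) → succ u) zero)))))))
  ~> refl (Vec (Vec Nat (succ (succ (succ (succ zero))))) zero) (vnil (Vec Nat (succ (succ (succ (succ zero))))))
type:
  Eq (Vec (Vec Nat (succ (succ (succ (succ zero))))) zero) (vnil (Vec Nat (succ (succ (succ (succ zero)))))) (vnil (Vec Nat (succ (succ (succ (succ zero))))))


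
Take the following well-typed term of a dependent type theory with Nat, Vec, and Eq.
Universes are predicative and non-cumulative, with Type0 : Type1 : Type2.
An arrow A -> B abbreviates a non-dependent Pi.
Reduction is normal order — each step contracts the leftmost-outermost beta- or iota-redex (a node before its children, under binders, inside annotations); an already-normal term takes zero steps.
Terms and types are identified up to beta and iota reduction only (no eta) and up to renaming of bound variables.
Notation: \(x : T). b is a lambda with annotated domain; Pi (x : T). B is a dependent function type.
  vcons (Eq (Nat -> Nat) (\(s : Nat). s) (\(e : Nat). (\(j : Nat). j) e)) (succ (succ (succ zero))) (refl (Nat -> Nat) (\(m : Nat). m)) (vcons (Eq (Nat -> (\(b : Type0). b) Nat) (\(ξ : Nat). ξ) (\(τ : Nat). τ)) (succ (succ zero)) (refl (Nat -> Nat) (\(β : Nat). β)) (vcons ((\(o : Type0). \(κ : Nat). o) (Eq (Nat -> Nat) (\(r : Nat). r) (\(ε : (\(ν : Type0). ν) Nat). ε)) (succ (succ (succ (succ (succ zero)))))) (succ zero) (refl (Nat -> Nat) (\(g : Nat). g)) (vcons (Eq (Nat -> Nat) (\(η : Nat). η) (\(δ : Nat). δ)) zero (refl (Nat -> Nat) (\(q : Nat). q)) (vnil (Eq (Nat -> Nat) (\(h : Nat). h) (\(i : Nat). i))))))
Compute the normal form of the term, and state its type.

normal form:
  vcons (Eq (Nat -> Nat) (\(s : Nat). s) (\(e : Nat). e)) (succ (succ (succ zero))) (refl (Nat -> Nat) (\(j : Nat). j)) (vcons (Eq (Nat -> Nat) (\(m : Nat). m) (\(b : Nat). b)) (succ (succ zero)) (refl (Nat -> Nat) (\(ξ : Nat). ξ)) (vcons (Eq (Nat -> Nat) (\(τ : Nat). τ) (\(β : Nat). β)) (succ zero) (refl (Nat -> Nat) (\(o : Nat). o)) (vcons (Eq (Nat -> Nat) (\(κ : Nat). κ) (\(r : Nat). r)) zero (refl (Nat -> Nat) (\(ε : Nat). ε)) (vnil (Eq (Nat -> Nat) (\(ν : Nat). ν) (\(g : Nat). g))))))
the term's type:
  Vec (Eq (Nat -> Nat) (\(s : Nat). s) (\(e : Nat). e)) (succ (succ (succ (succ zero))))


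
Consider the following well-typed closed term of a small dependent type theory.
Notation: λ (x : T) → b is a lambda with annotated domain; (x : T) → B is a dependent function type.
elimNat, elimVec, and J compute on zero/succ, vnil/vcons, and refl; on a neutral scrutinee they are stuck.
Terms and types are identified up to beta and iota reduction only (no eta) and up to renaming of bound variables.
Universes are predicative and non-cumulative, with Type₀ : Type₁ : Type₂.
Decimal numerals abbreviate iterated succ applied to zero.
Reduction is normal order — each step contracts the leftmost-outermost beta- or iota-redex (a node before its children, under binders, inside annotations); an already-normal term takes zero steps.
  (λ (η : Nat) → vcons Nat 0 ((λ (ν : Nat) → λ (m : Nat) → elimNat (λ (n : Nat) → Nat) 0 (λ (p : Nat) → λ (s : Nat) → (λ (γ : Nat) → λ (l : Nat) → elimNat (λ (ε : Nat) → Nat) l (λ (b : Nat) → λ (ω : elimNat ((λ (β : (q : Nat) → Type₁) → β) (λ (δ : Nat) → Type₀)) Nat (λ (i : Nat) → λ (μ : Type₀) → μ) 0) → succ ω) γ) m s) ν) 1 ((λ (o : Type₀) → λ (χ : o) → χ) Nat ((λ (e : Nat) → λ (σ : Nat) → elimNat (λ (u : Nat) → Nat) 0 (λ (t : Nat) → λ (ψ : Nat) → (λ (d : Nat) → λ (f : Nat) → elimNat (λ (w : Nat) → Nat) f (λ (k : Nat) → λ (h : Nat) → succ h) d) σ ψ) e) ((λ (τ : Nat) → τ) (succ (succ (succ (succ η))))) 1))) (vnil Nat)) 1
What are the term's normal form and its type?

normal form:
  vcons Nat 0 5 (vnil Nat)
the term's type:
  Vec Nat 1
observation: 53 normal-order steps separate the term from its normal form.


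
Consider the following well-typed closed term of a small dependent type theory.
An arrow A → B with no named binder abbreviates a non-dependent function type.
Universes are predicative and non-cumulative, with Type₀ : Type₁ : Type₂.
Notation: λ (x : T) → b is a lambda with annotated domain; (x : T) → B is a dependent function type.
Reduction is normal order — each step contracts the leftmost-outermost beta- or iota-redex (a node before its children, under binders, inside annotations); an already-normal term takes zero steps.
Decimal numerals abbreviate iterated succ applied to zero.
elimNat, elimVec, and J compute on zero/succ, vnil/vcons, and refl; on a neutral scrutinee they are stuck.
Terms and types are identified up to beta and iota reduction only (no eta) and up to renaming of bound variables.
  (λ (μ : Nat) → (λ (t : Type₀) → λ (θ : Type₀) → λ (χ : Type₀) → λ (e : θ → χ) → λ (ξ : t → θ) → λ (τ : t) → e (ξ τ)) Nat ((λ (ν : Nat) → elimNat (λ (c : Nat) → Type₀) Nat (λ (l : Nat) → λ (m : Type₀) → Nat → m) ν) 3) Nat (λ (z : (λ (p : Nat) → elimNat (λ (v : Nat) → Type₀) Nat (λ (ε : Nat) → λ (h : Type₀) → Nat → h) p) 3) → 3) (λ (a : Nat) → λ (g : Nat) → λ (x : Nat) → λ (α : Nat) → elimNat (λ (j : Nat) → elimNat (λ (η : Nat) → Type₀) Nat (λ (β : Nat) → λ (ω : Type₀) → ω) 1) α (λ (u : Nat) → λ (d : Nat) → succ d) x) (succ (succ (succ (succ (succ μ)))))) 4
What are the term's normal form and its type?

normal form:
  3
type:
  Nat


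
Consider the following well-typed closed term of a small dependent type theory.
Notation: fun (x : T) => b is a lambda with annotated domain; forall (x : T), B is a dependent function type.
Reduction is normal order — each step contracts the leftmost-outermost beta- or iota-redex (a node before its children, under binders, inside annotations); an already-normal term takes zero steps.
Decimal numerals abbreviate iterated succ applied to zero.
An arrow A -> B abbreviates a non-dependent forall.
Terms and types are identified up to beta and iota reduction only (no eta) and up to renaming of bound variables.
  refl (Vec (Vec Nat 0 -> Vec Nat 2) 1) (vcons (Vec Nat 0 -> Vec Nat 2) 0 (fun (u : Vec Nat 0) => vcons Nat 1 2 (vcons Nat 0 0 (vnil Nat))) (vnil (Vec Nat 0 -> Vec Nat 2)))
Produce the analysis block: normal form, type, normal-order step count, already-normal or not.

normal form:
  refl (Vec (Vec Nat 0 -> Vec Nat 2) 1) (vcons (Vec Nat 0 -> Vec Nat 2) 0 (fun (u : Vec Nat 0) => vcons Nat 1 2 (vcons Nat 0 0 (vnil Nat))) (vnil (Vec Nat 0 -> Vec Nat 2)))
inferred type:
  Eq (Vec (Vec Nat 0 -> Vec Nat 2) 1) (vcons (Vec Nat 0 -> Vec Nat 2) 0 (fun (u : Vec Nat 0) => vcons Nat 1 2 (vcons Nat 0 0 (vnil Nat))) (vnil (Vec Nat 0 -> Vec Nat 2))) (vcons (Vec Nat 0 -> Vec Nat 2) 0 (fun (f : Vec Nat 0) => vcons Nat 1 2 (vcons Nat 0 0 (vnil Nat))) (vnil (Vec Nat 0 -> Vec Nat 2)))
reduction steps (normal order): 0
already normal: yes


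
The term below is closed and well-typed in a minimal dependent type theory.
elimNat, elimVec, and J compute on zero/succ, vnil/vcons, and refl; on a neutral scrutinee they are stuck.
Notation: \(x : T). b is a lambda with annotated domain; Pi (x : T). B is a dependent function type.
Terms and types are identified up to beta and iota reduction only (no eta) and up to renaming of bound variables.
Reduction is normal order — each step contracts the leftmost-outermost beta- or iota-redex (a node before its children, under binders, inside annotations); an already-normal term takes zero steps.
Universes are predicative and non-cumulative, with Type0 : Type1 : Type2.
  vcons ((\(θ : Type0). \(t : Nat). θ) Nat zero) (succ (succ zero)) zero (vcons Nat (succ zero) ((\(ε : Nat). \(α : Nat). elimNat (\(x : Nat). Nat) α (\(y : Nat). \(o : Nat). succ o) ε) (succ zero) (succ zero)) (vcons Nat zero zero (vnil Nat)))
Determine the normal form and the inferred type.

reduced normal form:
  vcons Nat (succ (succ zero)) zero (vcons Nat (succ zero) (succ (succ zero)) (vcons Nat zero zero (vnil Nat)))
the term's type:
  Vec Nat (succ (succ (succ zero)))
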